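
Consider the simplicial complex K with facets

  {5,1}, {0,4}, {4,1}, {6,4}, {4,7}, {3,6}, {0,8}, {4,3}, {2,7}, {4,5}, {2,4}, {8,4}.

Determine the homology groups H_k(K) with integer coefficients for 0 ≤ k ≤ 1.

H_0 = Z,  H_1 = Z^4.

Take the total order 0 < 1 < 2 < 3 < 4 < 5 < 6 < 7 < 8 on the vertex set. Then K (dimension 1) consists of the simplices:

  0-simplices (9): [0], [1], [2], [3], [4], [5], [6], [7], [8]
  1-simplices (12): [0,4], [0,8], [1,4], [1,5], [2,4], [2,7], [3,4], [3,6], [4,5], [4,6], [4,7], [4,8]

giving chain groups C_0 ≅ Z^9, C_1 ≅ Z^12.

∂_1: C_1 → C_0 maps an edge to its endpoints' difference, ∂[p,q] = q − p.
The 9×12 boundary matrix has rank 8 and Smith normal form diag(1,1,1,1,1,1,1,1).

From H_k ≅ ker(∂_k) / im(∂_{k+1}) we obtain:

  H_0: rank C_0 − rank ∂_1 = 9 − 8 = 1, and the invariant factors of ∂_1 are all 1, so H_0 = Z.
  H_1: rank ker ∂_1 − rank ∂_2 = (12 − 8) − 0 = 4, and there is no ∂_2, so H_1 = Z^4.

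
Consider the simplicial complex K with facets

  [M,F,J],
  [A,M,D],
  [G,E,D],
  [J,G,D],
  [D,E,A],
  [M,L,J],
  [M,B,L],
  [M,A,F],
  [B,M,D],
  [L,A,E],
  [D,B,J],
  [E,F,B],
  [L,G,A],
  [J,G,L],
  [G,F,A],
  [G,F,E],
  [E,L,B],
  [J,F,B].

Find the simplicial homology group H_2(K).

We work with the vertex ordering A < B < D < E < F < G < J < L < M. The simplices of K, each written with vertices in increasing order, are:

  0-simplices (9): A, B, D, E, F, G, J, L, M
  1-simplices (27): AD, AE, AF, AG, AL, AM, BD, BE, BF, BJ, BL, BM, DE, DG, DJ, DM, EF, EG, EL, FG, FJ, FM, GJ, GL, JL, JM, LM
  2-simplices (18): ADE, ADM, AEL, AFG, AFM, AGL, BDJ, BDM, BEF, BEL, BFJ, BLM, DEG, DGJ, EFG, FJM, GJL, JLM

giving chain groups C_0 ≅ Z^9, C_1 ≅ Z^27, C_2 ≅ Z^18.

The boundary map ∂_1: C_1 → C_0 maps an edge to its endpoints' difference, ∂[p,q] = q − p.
The resulting 9×27 matrix has rank 8, and its Smith normal form has invariant factors (1,1,1,1,1,1,1,1).

∂_2: C_2 → C_1 acts by ∂[p,q,r] = [q,r] − [p,r] + [p,q]. For instance
  ∂AEL = EL − AL + AE,
  ∂GJL = JL − GL + GJ.
As a 27×18 matrix over Z this has rank 18, with invariant factors (1,1,1,1,1,1,1,1,1,1,1,1,1,1,1,1,1,2).

Computing H_k = (kernel of ∂_k) / (image of ∂_{k+1}):

  H_2: rank ker ∂_2 − rank ∂_3 = (18 − 18) − 0 = 0, and there is no ∂_3, so H_2 ≅ 0.

H_2 = 0.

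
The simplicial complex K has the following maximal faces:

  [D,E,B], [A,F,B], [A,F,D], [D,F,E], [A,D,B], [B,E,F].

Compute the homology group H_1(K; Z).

K has 5 vertices, 9 edges, 6 triangles.
rank ∂_1 = 4, rank ∂_2 = 5 ⇒ b_1 = 9 − 4 − 5 = 0; all invariant factors of ∂_2 are 1 so no torsion. So H_1 ≅ 0.

H_1 ≅ 0.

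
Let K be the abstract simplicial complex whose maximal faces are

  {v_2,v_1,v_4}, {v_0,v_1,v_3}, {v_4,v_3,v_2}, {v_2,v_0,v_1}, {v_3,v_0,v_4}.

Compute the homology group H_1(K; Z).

H_1 ≅ Z.

Fix the vertex order v_0 < v_1 < v_2 < v_3 < v_4 and write every simplex with vertices in increasing order. Then dim K = 2 and the simplices of K are:

  0-simplices (5): [v_0], [v_1], [v_2], [v_3], [v_4]
  1-simplices (10): [v_0,v_1], [v_0,v_2], [v_0,v_3], [v_0,v_4], [v_1,v_2], [v_1,v_3], [v_1,v_4], [v_2,v_3], [v_2,v_4], [v_3,v_4]
  2-simplices (5): [v_0,v_1,v_2], [v_0,v_1,v_3], [v_0,v_3,v_4], [v_1,v_2,v_4], [v_2,v_3,v_4]

so the chain groups are C_0 ≅ Z^5, C_1 ≅ Z^10, C_2 ≅ Z^5.

Boundary ∂_1: C_1 → C_0 is given by ∂[p,q] = [q] − [p]. For instance
  ∂[v_3,v_4] = [v_4] − [v_3].
This gives a 5×10 integer matrix of rank 4; reducing to Smith normal form yields diagonal entries (1,1,1,1).

The boundary map ∂_2: C_2 → C_1 maps a triangle to the signed sum of its edges. For instance
  ∂[v_0,v_1,v_2] = [v_1,v_2] − [v_0,v_2] + [v_0,v_1],
  ∂[v_2,v_3,v_4] = [v_3,v_4] − [v_2,v_4] + [v_2,v_3].
As a 10×5 matrix over Z this has rank 5, with invariant factors (1,1,1,1,1).

Computing H_k = (kernel of ∂_k) / (image of ∂_{k+1}):

  H_1: rank ker ∂_1 − rank ∂_2 = (10 − 4) − 5 = 1, and the invariant factors of ∂_2 are all 1, so H_1 = Z.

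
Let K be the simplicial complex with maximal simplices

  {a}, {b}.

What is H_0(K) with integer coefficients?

H_0 ≅ Z^2.

Order the vertices as a < b. Listing each simplex with vertices in this order, K has dimension 0 with simplices:

  0-simplices (2): a, b

so the chain groups are C_0 ≅ Z^2.

Now H_k = ker ∂_k / im ∂_{k+1}, so:

  H_0: rank C_0 − rank ∂_1 = 2 − 0 = 2, and there is no ∂_1, so H_0 = Z^2.

(K is a triangulation of a set of 2 points.)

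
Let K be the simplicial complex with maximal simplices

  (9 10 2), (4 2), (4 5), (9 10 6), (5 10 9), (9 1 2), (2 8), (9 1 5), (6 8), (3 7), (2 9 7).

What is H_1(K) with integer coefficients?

We work with the vertex ordering 1 < 2 < 3 < 4 < 5 < 6 < 7 < 8 < 9 < 10. The simplices of K, each written with vertices in increasing order, are:

  0-simplices (10): [1], [2], [3], [4], [5], [6], [7], [8], [9], [10]
  1-simplices (17): [1,2], [1,5], [1,9], [2,4], [2,7], [2,8], [2,9], [2,10], [3,7], [4,5], [5,9], [5,10], [6,8], [6,9], [6,10], [7,9], [9,10]
  2-simplices (6): [1,2,9], [1,5,9], [2,7,9], [2,9,10], [5,9,10], [6,9,10]

giving chain groups C_0 ≅ Z^10, C_1 ≅ Z^17, C_2 ≅ Z^6.

∂_1: C_1 → C_0 maps an edge to its endpoints' difference, ∂[p,q] = q − p. For instance
  ∂[2,4] = [4] − [2].
The resulting 10×17 matrix has rank 9, and its Smith normal form has invariant factors (1,1,1,1,1,1,1,1,1).

The boundary map ∂_2: C_2 → C_1 maps a triangle to the signed sum of its edges. For instance
  ∂[5,9,10] = [9,10] − [5,10] + [5,9],
  ∂[2,9,10] = [9,10] − [2,10] + [2,9].
The resulting 17×6 matrix has rank 6, and its Smith normal form has invariant factors (1,1,1,1,1,1).

From H_k ≅ ker(∂_k) / im(∂_{k+1}) we obtain:

  H_1: rank ker ∂_1 − rank ∂_2 = (17 − 9) − 6 = 2, and the invariant factors of ∂_2 are all 1, so H_1 = Z^2.

H_1 ≅ Z^2.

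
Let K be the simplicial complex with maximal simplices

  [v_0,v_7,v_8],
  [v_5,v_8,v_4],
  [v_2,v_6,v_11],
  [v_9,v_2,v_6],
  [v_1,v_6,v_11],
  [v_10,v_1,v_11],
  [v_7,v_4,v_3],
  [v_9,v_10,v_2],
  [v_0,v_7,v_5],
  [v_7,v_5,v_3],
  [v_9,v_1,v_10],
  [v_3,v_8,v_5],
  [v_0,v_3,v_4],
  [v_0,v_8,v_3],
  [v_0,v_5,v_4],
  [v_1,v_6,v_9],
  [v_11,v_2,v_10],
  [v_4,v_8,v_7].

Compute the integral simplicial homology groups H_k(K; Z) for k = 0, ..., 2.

H_0 = Z^2,  H_1 = Z/2,  H_2 = Z.

Order the vertices as v_0 < v_1 < v_2 < v_3 < v_4 < v_5 < v_6 < v_7 < v_8 < v_9 < v_10 < v_11. Listing each simplex with vertices in this order, K has dimension 2 with simplices:

  0-simplices (12): [v_0], [v_1], [v_2], [v_3], [v_4], [v_5], [v_6], [v_7], [v_8], [v_9], [v_10], [v_11]
  1-simplices (27): (27 of them)
  2-simplices (18): (18 of them)

Hence C_0 ≅ Z^12, C_1 ≅ Z^27, C_2 ≅ Z^18.

The boundary map ∂_1: C_1 → C_0 sends each edge [p,q] (with p < q) to q − p. For instance
  ∂[v_1,v_10] = [v_10] − [v_1].
As a 12×27 matrix over Z this has rank 10, with invariant factors (1,1,1,1,1,1,1,1,1,1).

∂_2: C_2 → C_1 acts by ∂[p,q,r] = [q,r] − [p,r] + [p,q]. For instance
  ∂[v_3,v_4,v_7] = [v_4,v_7] − [v_3,v_7] + [v_3,v_4],
  ∂[v_3,v_5,v_8] = [v_5,v_8] − [v_3,v_8] + [v_3,v_5].
As a 27×18 matrix over Z this has rank 17, with invariant factors (1,1,1,1,1,1,1,1,1,1,1,1,1,1,1,1,2).

Computing H_k = (kernel of ∂_k) / (image of ∂_{k+1}):

  H_0: rank C_0 − rank ∂_1 = 12 − 10 = 2, and the invariant factors of ∂_1 are all 1, so H_0 ≅ Z^2.
  H_1: rank ker ∂_1 − rank ∂_2 = (27 − 10) − 17 = 0, and ∂_2 has invariant factor 2 > 1, so H_1 ≅ Z/2.
  H_2: rank ker ∂_2 − rank ∂_3 = (18 − 17) − 0 = 1, and there is no ∂_3, so H_2 ≅ Z.

(K is a triangulation of the disjoint union of the 2-sphere S^2 and the real projective plane RP^2.)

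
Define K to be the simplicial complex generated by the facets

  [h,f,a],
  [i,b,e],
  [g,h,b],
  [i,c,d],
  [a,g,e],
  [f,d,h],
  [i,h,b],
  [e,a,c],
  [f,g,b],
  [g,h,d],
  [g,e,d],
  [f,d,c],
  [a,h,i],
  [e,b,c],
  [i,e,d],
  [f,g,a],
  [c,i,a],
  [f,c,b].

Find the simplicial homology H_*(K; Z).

We work with the vertex ordering a < b < c < d < e < f < g < h < i. The simplices of K, each written with vertices in increasing order, are:

  0-simplices (9): a, b, c, d, e, f, g, h, i
  1-simplices (27): ac, ae, af, ag, ah, ai, bc, be, bf, bg, bh, bi, cd, ce, cf, ci, de, df, dg, dh, di, eg, ei, fg, fh, gh, hi
  2-simplices (18): ace, aci, aeg, afg, afh, ahi, bce, bcf, bei, bfg, bgh, bhi, cdf, cdi, deg, dei, dfh, dgh

giving chain groups C_0 ≅ Z^9, C_1 ≅ Z^27, C_2 ≅ Z^18.

The boundary map ∂_1: C_1 → C_0 is given by ∂[p,q] = [q] − [p].
As a 9×27 matrix over Z this has rank 8, with invariant factors (1,1,1,1,1,1,1,1).

The boundary map ∂_2: C_2 → C_1 acts by ∂[p,q,r] = [q,r] − [p,r] + [p,q]. For instance
  ∂bhi = hi − bi + bh,
  ∂cdi = di − ci + cd.
This gives a 27×18 integer matrix of rank 18; reducing to Smith normal form yields diagonal entries (1,1,1,1,1,1,1,1,1,1,1,1,1,1,1,1,1,2).

Reading off H_k = ker ∂_k / im ∂_{k+1}:

  H_0: rank C_0 − rank ∂_1 = 9 − 8 = 1, and the invariant factors of ∂_1 are all 1, so H_0 = Z.
  H_1: rank ker ∂_1 − rank ∂_2 = (27 − 8) − 18 = 1, and ∂_2 has invariant factor 2 > 1, so H_1 = Z ⊕ Z/2.
  H_2: rank ker ∂_2 − rank ∂_3 = (18 − 18) − 0 = 0, and there is no ∂_3, so H_2 = 0.

As a check, the Euler characteristic is 9 − 27 + 18 = 0, which agrees with 1 − 1 + 0 = 0.
(K is a triangulation of the Klein bottle.)

H_0 = Z,  H_1 = Z ⊕ Z/2,  H_2 = 0.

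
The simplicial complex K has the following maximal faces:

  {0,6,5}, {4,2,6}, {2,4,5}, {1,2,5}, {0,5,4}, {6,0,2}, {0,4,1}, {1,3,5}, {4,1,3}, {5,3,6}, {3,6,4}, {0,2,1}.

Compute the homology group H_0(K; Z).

Take the total order 0 < 1 < 2 < 3 < 4 < 5 < 6 on the vertex set. Then K (dimension 2) consists of the simplices:

  0-simplices (7): [0], [1], [2], [3], [4], [5], [6]
  1-simplices (18): [0,1], [0,2], [0,4], [0,5], [0,6], [1,2], [1,3], [1,4], [1,5], [2,4], [2,5], [2,6], [3,4], [3,5], [3,6], [4,5], [4,6], [5,6]
  2-simplices (12): [0,1,2], [0,1,4], [0,2,6], [0,4,5], [0,5,6], [1,2,5], [1,3,4], [1,3,5], [2,4,5], [2,4,6], [3,4,6], [3,5,6]

so the chain groups are C_0 ≅ Z^7, C_1 ≅ Z^18, C_2 ≅ Z^12.

The boundary map ∂_1: C_1 → C_0 maps an edge to its endpoints' difference, ∂[p,q] = q − p. For instance
  ∂[0,2] = [2] − [0].
As a 7×18 matrix over Z this has rank 6, with invariant factors (1,1,1,1,1,1).

∂_2: C_2 → C_1 sends each 2-simplex [p,q,r] to [q,r] − [p,r] + [p,q]. For instance
  ∂[0,1,2] = [1,2] − [0,2] + [0,1],
  ∂[2,4,5] = [4,5] − [2,5] + [2,4].
The resulting 18×12 matrix has rank 12, and its Smith normal form has invariant factors (1,1,1,1,1,1,1,1,1,1,1,2).

Computing H_k = (kernel of ∂_k) / (image of ∂_{k+1}):

  H_0: rank C_0 − rank ∂_1 = 7 − 6 = 1, and the invariant factors of ∂_1 are all 1, so H_0 = Z.

H_0 = Z.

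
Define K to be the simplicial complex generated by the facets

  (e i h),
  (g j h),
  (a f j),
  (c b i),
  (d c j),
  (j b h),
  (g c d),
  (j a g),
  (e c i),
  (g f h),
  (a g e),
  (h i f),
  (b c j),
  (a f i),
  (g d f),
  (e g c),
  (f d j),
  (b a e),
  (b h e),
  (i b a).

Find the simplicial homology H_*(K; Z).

H_0 ≅ Z,  H_1 ≅ Z × Z/2,  H_2 = 0.

Fix the vertex order a < b < c < d < e < f < g < h < i < j and write every simplex with vertices in increasing order. Then dim K = 2 and the simplices of K are:

  0-simplices (10): a, b, c, d, e, f, g, h, i, j
  1-simplices (30): ab, ae, af, ag, ai, aj, bc, be, bh, bi, bj, cd, ce, cg, ci, cj, df, dg, dj, eg, eh, ei, fg, fh, fi, fj, gh, gj, hi, hj
  2-simplices (20): abe, abi, aeg, afi, afj, agj, bci, bcj, beh, bhj, cdg, cdj, ceg, cei, dfg, dfj, ehi, fgh, fhi, ghj

giving chain groups C_0 ≅ Z^10, C_1 ≅ Z^30, C_2 ≅ Z^20.

The boundary map ∂_1: C_1 → C_0 is given by ∂[p,q] = [q] − [p]. For instance
  ∂cj = j − c.
This gives a 10×30 integer matrix of rank 9; reducing to Smith normal form yields diagonal entries (1,1,1,1,1,1,1,1,1).

∂_2: C_2 → C_1 acts by ∂[p,q,r] = [q,r] − [p,r] + [p,q]. For instance
  ∂cdj = dj − cj + cd,
  ∂afi = fi − ai + af.
This gives a 30×20 integer matrix of rank 20; reducing to Smith normal form yields diagonal entries (1,1,1,1,1,1,1,1,1,1,1,1,1,1,1,1,1,1,1,2).

Computing H_k = (kernel of ∂_k) / (image of ∂_{k+1}):

  H_0: rank C_0 − rank ∂_1 = 10 − 9 = 1, and the invariant factors of ∂_1 are all 1, so H_0 = Z.
  H_1: rank ker ∂_1 − rank ∂_2 = (30 − 9) − 20 = 1, and ∂_2 has invariant factor 2 > 1, so H_1 = Z × Z/2.
  H_2: rank ker ∂_2 − rank ∂_3 = (20 − 20) − 0 = 0, and there is no ∂_3, so H_2 = 0.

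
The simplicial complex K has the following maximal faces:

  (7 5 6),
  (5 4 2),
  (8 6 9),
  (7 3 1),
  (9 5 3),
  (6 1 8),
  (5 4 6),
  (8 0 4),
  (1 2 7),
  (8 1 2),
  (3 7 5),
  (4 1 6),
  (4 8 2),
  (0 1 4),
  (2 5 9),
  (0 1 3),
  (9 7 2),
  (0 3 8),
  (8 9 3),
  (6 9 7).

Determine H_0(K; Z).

H_0 = Z.

Fix the vertex order 0 < 1 < 2 < 3 < 4 < 5 < 6 < 7 < 8 < 9 and write every simplex with vertices in increasing order. Then dim K = 2 and the simplices of K are:

  0-simplices (10): [0], [1], [2], [3], [4], [5], [6], [7], [8], [9]
  1-simplices (30): (30 of them)
  2-simplices (20): (20 of them)

so the chain groups are C_0 ≅ Z^10, C_1 ≅ Z^30, C_2 ≅ Z^20.

Boundary ∂_1: C_1 → C_0 maps an edge to its endpoints' difference, ∂[p,q] = q − p.
As a 10×30 matrix over Z this has rank 9, with invariant factors (1,1,1,1,1,1,1,1,1).

Boundary ∂_2: C_2 → C_1 sends each 2-simplex [p,q,r] to [q,r] − [p,r] + [p,q]. For instance
  ∂[5,6,7] = [6,7] − [5,7] + [5,6],
  ∂[2,4,5] = [4,5] − [2,5] + [2,4].
As a 30×20 matrix over Z this has rank 20, with invariant factors (1,1,1,1,1,1,1,1,1,1,1,1,1,1,1,1,1,1,1,2).

Computing H_k = (kernel of ∂_k) / (image of ∂_{k+1}):

  H_0: rank C_0 − rank ∂_1 = 10 − 9 = 1, and the invariant factors of ∂_1 are all 1, so H_0 = Z.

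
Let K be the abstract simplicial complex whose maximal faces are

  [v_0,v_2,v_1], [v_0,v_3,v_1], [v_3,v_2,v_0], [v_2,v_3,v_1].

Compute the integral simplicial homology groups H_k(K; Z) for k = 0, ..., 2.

Fix the vertex order v_0 < v_1 < v_2 < v_3 and write every simplex with vertices in increasing order. Then dim K = 2 and the simplices of K are:

  0-simplices (4): [v_0], [v_1], [v_2], [v_3]
  1-simplices (6): [v_0,v_1], [v_0,v_2], [v_0,v_3], [v_1,v_2], [v_1,v_3], [v_2,v_3]
  2-simplices (4): [v_0,v_1,v_2], [v_0,v_1,v_3], [v_0,v_2,v_3], [v_1,v_2,v_3]

Hence C_0 ≅ Z^4, C_1 ≅ Z^6, C_2 ≅ Z^4.

∂_1: C_1 → C_0 maps an edge to its endpoints' difference, ∂[p,q] = q − p.
As a 4×6 matrix over Z this has rank 3, with invariant factors (1,1,1).

Boundary ∂_2: C_2 → C_1 maps a triangle to the signed sum of its edges. For instance
  ∂[v_0,v_2,v_3] = [v_2,v_3] − [v_0,v_3] + [v_0,v_2],
  ∂[v_0,v_1,v_3] = [v_1,v_3] − [v_0,v_3] + [v_0,v_1].
This gives a 6×4 integer matrix of rank 3; reducing to Smith normal form yields diagonal entries (1,1,1).

Now H_k = ker ∂_k / im ∂_{k+1}, so:

  H_0: rank C_0 − rank ∂_1 = 4 − 3 = 1, and the invariant factors of ∂_1 are all 1, so H_0 ≅ Z.
  H_1: rank ker ∂_1 − rank ∂_2 = (6 − 3) − 3 = 0, and the invariant factors of ∂_2 are all 1, so H_1 ≅ 0.
  H_2: rank ker ∂_2 − rank ∂_3 = (4 − 3) − 0 = 1, and there is no ∂_3, so H_2 ≅ Z.

H_0 = Z,  H_1 = 0,  H_2 = Z.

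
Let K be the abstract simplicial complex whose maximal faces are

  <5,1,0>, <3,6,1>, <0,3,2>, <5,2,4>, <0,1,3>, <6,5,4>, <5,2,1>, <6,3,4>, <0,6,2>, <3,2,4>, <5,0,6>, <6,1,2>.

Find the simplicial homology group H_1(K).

Fix the vertex order 0 < 1 < 2 < 3 < 4 < 5 < 6 and write every simplex with vertices in increasing order. Then dim K = 2 and the simplices of K are:

  0-simplices (7): [0], [1], [2], [3], [4], [5], [6]
  1-simplices (18): [0,1], [0,2], [0,3], [0,5], [0,6], [1,2], [1,3], [1,5], [1,6], [2,3], [2,4], [2,5], [2,6], [3,4], [3,6], [4,5], [4,6], [5,6]
  2-simplices (12): [0,1,3], [0,1,5], [0,2,3], [0,2,6], [0,5,6], [1,2,5], [1,2,6], [1,3,6], [2,3,4], [2,4,5], [3,4,6], [4,5,6]

Hence C_0 ≅ Z^7, C_1 ≅ Z^18, C_2 ≅ Z^12.

∂_1: C_1 → C_0 is given by ∂[p,q] = [q] − [p].
As a 7×18 matrix over Z this has rank 6, with invariant factors (1,1,1,1,1,1).

Boundary ∂_2: C_2 → C_1 sends each 2-simplex [p,q,r] to [q,r] − [p,r] + [p,q]. For instance
  ∂[1,2,6] = [2,6] − [1,6] + [1,2],
  ∂[4,5,6] = [5,6] − [4,6] + [4,5].
The resulting 18×12 matrix has rank 12, and its Smith normal form has invariant factors (1,1,1,1,1,1,1,1,1,1,1,2).

Computing H_k = (kernel of ∂_k) / (image of ∂_{k+1}):

  H_1: rank ker ∂_1 − rank ∂_2 = (18 − 6) − 12 = 0, and ∂_2 has invariant factor 2 > 1, so H_1 ≅ Z/2.

(K is a triangulation of the real projective plane RP^2.)

H_1 ≅ Z/2.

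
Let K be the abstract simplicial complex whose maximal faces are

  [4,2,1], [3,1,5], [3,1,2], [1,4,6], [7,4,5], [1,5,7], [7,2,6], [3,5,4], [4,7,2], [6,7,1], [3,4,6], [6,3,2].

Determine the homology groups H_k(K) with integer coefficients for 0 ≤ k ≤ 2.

H_0 = Z,  H_1 = Z/2,  H_2 = 0.

Take the total order 1 < 2 < 3 < 4 < 5 < 6 < 7 on the vertex set. Then K (dimension 2) consists of the simplices:

  0-simplices (7): [1], [2], [3], [4], [5], [6], [7]
  1-simplices (18): [1,2], [1,3], [1,4], [1,5], [1,6], [1,7], [2,3], [2,4], [2,6], [2,7], [3,4], [3,5], [3,6], [4,5], [4,6], [4,7], [5,7], [6,7]
  2-simplices (12): [1,2,3], [1,2,4], [1,3,5], [1,4,6], [1,5,7], [1,6,7], [2,3,6], [2,4,7], [2,6,7], [3,4,5], [3,4,6], [4,5,7]

Hence C_0 ≅ Z^7, C_1 ≅ Z^18, C_2 ≅ Z^12.

∂_1: C_1 → C_0 maps an edge to its endpoints' difference, ∂[p,q] = q − p. For instance
  ∂[5,7] = [7] − [5].
This gives a 7×18 integer matrix of rank 6; reducing to Smith normal form yields diagonal entries (1,1,1,1,1,1).

Boundary ∂_2: C_2 → C_1 sends each 2-simplex [p,q,r] to [q,r] − [p,r] + [p,q]. For instance
  ∂[1,2,4] = [2,4] − [1,4] + [1,2],
  ∂[1,6,7] = [6,7] − [1,7] + [1,6].
The resulting 18×12 matrix has rank 12, and its Smith normal form has invariant factors (1,1,1,1,1,1,1,1,1,1,1,2).

Now H_k = ker ∂_k / im ∂_{k+1}, so:

  H_0: rank C_0 − rank ∂_1 = 7 − 6 = 1, and the invariant factors of ∂_1 are all 1, so H_0 ≅ Z.
  H_1: rank ker ∂_1 − rank ∂_2 = (18 − 6) − 12 = 0, and ∂_2 has invariant factor 2 > 1, so H_1 ≅ Z/2.
  H_2: rank ker ∂_2 − rank ∂_3 = (12 − 12) − 0 = 0, and there is no ∂_3, so H_2 ≅ 0.

As a check, the Euler characteristic is 7 − 18 + 12 = 1, which agrees with 1 − 0 + 0 = 1.
(K is a triangulation of the real projective plane RP^2.)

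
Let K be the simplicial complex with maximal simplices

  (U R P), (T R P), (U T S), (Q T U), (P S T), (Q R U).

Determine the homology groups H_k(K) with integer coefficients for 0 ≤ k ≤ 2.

H_0 ≅ Z,  H_1 ≅ Z,  H_2 = 0.

Fix the vertex order P < Q < R < S < T < U and write every simplex with vertices in increasing order. Then dim K = 2 and the simplices of K are:

  0-simplices (6): P, Q, R, S, T, U
  1-simplices (12): PR, PS, PT, PU, QR, QT, QU, RT, RU, ST, SU, TU
  2-simplices (6): PRT, PRU, PST, QRU, QTU, STU

Hence C_0 ≅ Z^6, C_1 ≅ Z^12, C_2 ≅ Z^6.

Boundary ∂_1: C_1 → C_0 maps an edge to its endpoints' difference, ∂[p,q] = q − p. For instance
  ∂QT = T − Q.
The resulting 6×12 matrix has rank 5, and its Smith normal form has invariant factors (1,1,1,1,1).

The boundary map ∂_2: C_2 → C_1 maps a triangle to the signed sum of its edges. For instance
  ∂QTU = TU − QU + QT,
  ∂PRU = RU − PU + PR.
As a 12×6 matrix over Z this has rank 6, with invariant factors (1,1,1,1,1,1).

Now H_k = ker ∂_k / im ∂_{k+1}, so:

  H_0: rank C_0 − rank ∂_1 = 6 − 5 = 1, and the invariant factors of ∂_1 are all 1, so H_0 ≅ Z.
  H_1: rank ker ∂_1 − rank ∂_2 = (12 − 5) − 6 = 1, and the invariant factors of ∂_2 are all 1, so H_1 ≅ Z.
  H_2: rank ker ∂_2 − rank ∂_3 = (6 − 6) − 0 = 0, and there is no ∂_3, so H_2 ≅ 0.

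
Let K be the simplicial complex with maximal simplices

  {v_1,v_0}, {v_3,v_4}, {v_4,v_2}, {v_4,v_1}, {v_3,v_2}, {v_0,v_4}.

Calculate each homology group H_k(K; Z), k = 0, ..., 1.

H_0 = Z,  H_1 = Z^2.

K has 5 vertices, 6 edges.
rank ∂_0 = 0, rank ∂_1 = 4 ⇒ b_0 = 5 − 0 − 4 = 1; all invariant factors of ∂_1 are 1 so no torsion. So H_0 = Z.
rank ∂_1 = 4, rank ∂_2 = 0 ⇒ b_1 = 6 − 4 − 0 = 2. So H_1 = Z^2.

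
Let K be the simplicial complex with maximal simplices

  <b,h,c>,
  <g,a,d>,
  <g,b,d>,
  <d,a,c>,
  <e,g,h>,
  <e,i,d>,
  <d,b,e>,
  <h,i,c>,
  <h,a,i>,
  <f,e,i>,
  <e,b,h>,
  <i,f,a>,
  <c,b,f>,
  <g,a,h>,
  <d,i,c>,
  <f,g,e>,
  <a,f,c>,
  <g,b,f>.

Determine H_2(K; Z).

H_2 = 0.

Fix the vertex order a < b < c < d < e < f < g < h < i and write every simplex with vertices in increasing order. Then dim K = 2 and the simplices of K are:

  0-simplices (9): a, b, c, d, e, f, g, h, i
  1-simplices (27): ac, ad, af, ag, ah, ai, bc, bd, be, bf, bg, bh, cd, cf, ch, ci, de, dg, di, ef, eg, eh, ei, fg, fi, gh, hi
  2-simplices (18): acd, acf, adg, afi, agh, ahi, bcf, bch, bde, bdg, beh, bfg, cdi, chi, dei, efg, efi, egh

Hence C_0 ≅ Z^9, C_1 ≅ Z^27, C_2 ≅ Z^18.

Boundary ∂_1: C_1 → C_0 sends each edge [p,q] (with p < q) to q − p. For instance
  ∂bd = d − b.
The resulting 9×27 matrix has rank 8, and its Smith normal form has invariant factors (1,1,1,1,1,1,1,1).

∂_2: C_2 → C_1 maps a triangle to the signed sum of its edges. For instance
  ∂dei = ei − di + de,
  ∂bdg = dg − bg + bd.
The 27×18 boundary matrix has rank 18 and Smith normal form diag(1,1,1,1,1,1,1,1,1,1,1,1,1,1,1,1,1,2).

From H_k ≅ ker(∂_k) / im(∂_{k+1}) we obtain:

  H_2: rank ker ∂_2 − rank ∂_3 = (18 − 18) − 0 = 0, and there is no ∂_3, so H_2 = 0.

(K is a triangulation of the Klein bottle.)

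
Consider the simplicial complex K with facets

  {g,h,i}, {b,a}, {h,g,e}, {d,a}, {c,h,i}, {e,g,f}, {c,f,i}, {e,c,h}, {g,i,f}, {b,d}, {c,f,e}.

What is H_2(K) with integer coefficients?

Order the vertices as a < b < c < d < e < f < g < h < i. Listing each simplex with vertices in this order, K has dimension 2 with simplices:

  0-simplices (9): a, b, c, d, e, f, g, h, i
  1-simplices (15): ab, ad, bd, ce, cf, ch, ci, ef, eg, eh, fg, fi, gh, gi, hi
  2-simplices (8): cef, ceh, cfi, chi, efg, egh, fgi, ghi

so the chain groups are C_0 ≅ Z^9, C_1 ≅ Z^15, C_2 ≅ Z^8.

The boundary map ∂_1: C_1 → C_0 maps an edge to its endpoints' difference, ∂[p,q] = q − p. For instance
  ∂bd = d − b.
This gives a 9×15 integer matrix of rank 7; reducing to Smith normal form yields diagonal entries (1,1,1,1,1,1,1).

∂_2: C_2 → C_1 acts by ∂[p,q,r] = [q,r] − [p,r] + [p,q]. For instance
  ∂chi = hi − ci + ch,
  ∂ghi = hi − gi + gh.
As a 15×8 matrix over Z this has rank 7, with invariant factors (1,1,1,1,1,1,1).

Computing H_k = (kernel of ∂_k) / (image of ∂_{k+1}):

  H_2: rank ker ∂_2 − rank ∂_3 = (8 − 7) − 0 = 1, and there is no ∂_3, so H_2 ≅ Z.

H_2 = Z.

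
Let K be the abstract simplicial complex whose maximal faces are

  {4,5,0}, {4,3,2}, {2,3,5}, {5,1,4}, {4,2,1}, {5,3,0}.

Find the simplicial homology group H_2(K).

We work with the vertex ordering 0 < 1 < 2 < 3 < 4 < 5. The simplices of K, each written with vertices in increasing order, are:

  0-simplices (6): [0], [1], [2], [3], [4], [5]
  1-simplices (12): [0,3], [0,4], [0,5], [1,2], [1,4], [1,5], [2,3], [2,4], [2,5], [3,4], [3,5], [4,5]
  2-simplices (6): [0,3,5], [0,4,5], [1,2,4], [1,4,5], [2,3,4], [2,3,5]

giving chain groups C_0 ≅ Z^6, C_1 ≅ Z^12, C_2 ≅ Z^6.

Boundary ∂_1: C_1 → C_0 sends each edge [p,q] (with p < q) to q − p. For instance
  ∂[0,5] = [5] − [0].
As a 6×12 matrix over Z this has rank 5, with invariant factors (1,1,1,1,1).

Boundary ∂_2: C_2 → C_1 maps a triangle to the signed sum of its edges. For instance
  ∂[2,3,4] = [3,4] − [2,4] + [2,3],
  ∂[1,4,5] = [4,5] − [1,5] + [1,4].
The resulting 12×6 matrix has rank 6, and its Smith normal form has invariant factors (1,1,1,1,1,1).

Computing H_k = (kernel of ∂_k) / (image of ∂_{k+1}):

  H_2: rank ker ∂_2 − rank ∂_3 = (6 − 6) − 0 = 0, and there is no ∂_3, so H_2 = 0.

H_2 ≅ 0.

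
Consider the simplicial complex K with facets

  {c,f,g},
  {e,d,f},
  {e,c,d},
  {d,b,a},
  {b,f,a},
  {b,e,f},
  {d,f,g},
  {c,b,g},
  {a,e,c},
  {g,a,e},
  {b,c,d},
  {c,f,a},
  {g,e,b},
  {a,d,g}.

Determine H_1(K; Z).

Take the total order a < b < c < d < e < f < g on the vertex set. Then K (dimension 2) consists of the simplices:

  0-simplices (7): a, b, c, d, e, f, g
  1-simplices (21): ab, ac, ad, ae, af, ag, bc, bd, be, bf, bg, cd, ce, cf, cg, de, df, dg, ef, eg, fg
  2-simplices (14): abd, abf, ace, acf, adg, aeg, bcd, bcg, bef, beg, cde, cfg, def, dfg

giving chain groups C_0 ≅ Z^7, C_1 ≅ Z^21, C_2 ≅ Z^14.

The boundary map ∂_1: C_1 → C_0 sends each edge [p,q] (with p < q) to q − p. For instance
  ∂ae = e − a.
The resulting 7×21 matrix has rank 6, and its Smith normal form has invariant factors (1,1,1,1,1,1).

Boundary ∂_2: C_2 → C_1 sends each 2-simplex [p,q,r] to [q,r] − [p,r] + [p,q]. For instance
  ∂aeg = eg − ag + ae,
  ∂bcd = cd − bd + bc.
The resulting 21×14 matrix has rank 13, and its Smith normal form has invariant factors (1,1,1,1,1,1,1,1,1,1,1,1,1).

Computing H_k = (kernel of ∂_k) / (image of ∂_{k+1}):

  H_1: rank ker ∂_1 − rank ∂_2 = (21 − 6) − 13 = 2, and the invariant factors of ∂_2 are all 1, so H_1 = Z^2.

(K is a triangulation of the torus T^2.)

H_1 ≅ Z^2.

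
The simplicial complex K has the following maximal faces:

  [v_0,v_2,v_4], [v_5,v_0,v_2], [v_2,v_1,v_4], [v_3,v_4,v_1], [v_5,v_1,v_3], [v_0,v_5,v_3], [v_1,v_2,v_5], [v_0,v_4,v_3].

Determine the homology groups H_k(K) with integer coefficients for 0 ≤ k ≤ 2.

K has 6 vertices, 12 edges, 8 triangles.
rank ∂_0 = 0, rank ∂_1 = 5 ⇒ b_0 = 6 − 0 − 5 = 1; all invariant factors of ∂_1 are 1 so no torsion. So H_0 ≅ Z.
rank ∂_1 = 5, rank ∂_2 = 7 ⇒ b_1 = 12 − 5 − 7 = 0; all invariant factors of ∂_2 are 1 so no torsion. So H_1 ≅ 0.
rank ∂_2 = 7, rank ∂_3 = 0 ⇒ b_2 = 8 − 7 − 0 = 1. So H_2 ≅ Z.

H_0 ≅ Z,  H_1 = 0,  H_2 ≅ Z.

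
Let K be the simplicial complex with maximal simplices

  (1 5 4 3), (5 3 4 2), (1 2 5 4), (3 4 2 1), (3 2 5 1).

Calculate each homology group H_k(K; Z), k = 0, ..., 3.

H_0 ≅ Z,  H_1 = 0,  H_2 = 0,  H_3 ≅ Z.

We work with the vertex ordering 1 < 2 < 3 < 4 < 5. The simplices of K, each written with vertices in increasing order, are:

  0-simplices (5): [1], [2], [3], [4], [5]
  1-simplices (10): [1,2], [1,3], [1,4], [1,5], [2,3], [2,4], [2,5], [3,4], [3,5], [4,5]
  2-simplices (10): [1,2,3], [1,2,4], [1,2,5], [1,3,4], [1,3,5], [1,4,5], [2,3,4], [2,3,5], [2,4,5], [3,4,5]
  3-simplices (5): [1,2,3,4], [1,2,3,5], [1,2,4,5], [1,3,4,5], [2,3,4,5]

giving chain groups C_0 ≅ Z^5, C_1 ≅ Z^10, C_2 ≅ Z^10, C_3 ≅ Z^5.

Boundary ∂_1: C_1 → C_0 sends each edge [p,q] (with p < q) to q − p.
This gives a 5×10 integer matrix of rank 4; reducing to Smith normal form yields diagonal entries (1,1,1,1).

The boundary map ∂_2: C_2 → C_1 acts by ∂[p,q,r] = [q,r] − [p,r] + [p,q]. For instance
  ∂[1,3,5] = [3,5] − [1,5] + [1,3],
  ∂[1,2,4] = [2,4] − [1,4] + [1,2].
The resulting 10×10 matrix has rank 6, and its Smith normal form has invariant factors (1,1,1,1,1,1).

Boundary ∂_3: C_3 → C_2 sends each 3-simplex σ to the alternating sum Σ_i (−1)^i (σ with its i-th vertex removed). For instance
  ∂[1,2,3,4] = [2,3,4] − [1,3,4] + [1,2,4] − [1,2,3],
  ∂[1,2,3,5] = [2,3,5] − [1,3,5] + [1,2,5] − [1,2,3].
The resulting 10×5 matrix has rank 4, and its Smith normal form has invariant factors (1,1,1,1).

Computing H_k = (kernel of ∂_k) / (image of ∂_{k+1}):

  H_0: rank C_0 − rank ∂_1 = 5 − 4 = 1, and the invariant factors of ∂_1 are all 1, so H_0 ≅ Z.
  H_1: rank ker ∂_1 − rank ∂_2 = (10 − 4) − 6 = 0, and the invariant factors of ∂_2 are all 1, so H_1 ≅ 0.
  H_2: rank ker ∂_2 − rank ∂_3 = (10 − 6) − 4 = 0, and the invariant factors of ∂_3 are all 1, so H_2 ≅ 0.
  H_3: rank ker ∂_3 − rank ∂_4 = (5 − 4) − 0 = 1, and there is no ∂_4, so H_3 ≅ Z.

As a check, the Euler characteristic is 5 − 10 + 10 − 5 = 0, which agrees with 1 − 0 + 0 − 1 = 0.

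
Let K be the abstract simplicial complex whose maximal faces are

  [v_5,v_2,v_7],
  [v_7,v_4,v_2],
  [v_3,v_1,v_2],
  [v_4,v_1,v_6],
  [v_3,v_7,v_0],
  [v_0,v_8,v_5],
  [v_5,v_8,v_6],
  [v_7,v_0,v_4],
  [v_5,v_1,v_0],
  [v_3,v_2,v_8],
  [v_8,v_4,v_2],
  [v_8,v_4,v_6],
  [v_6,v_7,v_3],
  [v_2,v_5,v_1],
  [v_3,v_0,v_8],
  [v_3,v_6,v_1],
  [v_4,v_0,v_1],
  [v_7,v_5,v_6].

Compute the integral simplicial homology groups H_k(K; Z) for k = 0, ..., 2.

Order the vertices as v_0 < v_1 < v_2 < v_3 < v_4 < v_5 < v_6 < v_7 < v_8. Listing each simplex with vertices in this order, K has dimension 2 with simplices:

  0-simplices (9): [v_0], [v_1], [v_2], [v_3], [v_4], [v_5], [v_6], [v_7], [v_8]
  1-simplices (27): (27 of them)
  2-simplices (18): (18 of them)

so the chain groups are C_0 ≅ Z^9, C_1 ≅ Z^27, C_2 ≅ Z^18.

The boundary map ∂_1: C_1 → C_0 is given by ∂[p,q] = [q] − [p].
As a 9×27 matrix over Z this has rank 8, with invariant factors (1,1,1,1,1,1,1,1).

The boundary map ∂_2: C_2 → C_1 maps a triangle to the signed sum of its edges. For instance
  ∂[v_0,v_3,v_8] = [v_3,v_8] − [v_0,v_8] + [v_0,v_3],
  ∂[v_0,v_5,v_8] = [v_5,v_8] − [v_0,v_8] + [v_0,v_5].
The resulting 27×18 matrix has rank 17, and its Smith normal form has invariant factors (1,1,1,1,1,1,1,1,1,1,1,1,1,1,1,1,1).

Now H_k = ker ∂_k / im ∂_{k+1}, so:

  H_0: rank C_0 − rank ∂_1 = 9 − 8 = 1, and the invariant factors of ∂_1 are all 1, so H_0 ≅ Z.
  H_1: rank ker ∂_1 − rank ∂_2 = (27 − 8) − 17 = 2, and the invariant factors of ∂_2 are all 1, so H_1 ≅ Z^2.
  H_2: rank ker ∂_2 − rank ∂_3 = (18 − 17) − 0 = 1, and there is no ∂_3, so H_2 ≅ Z.

As a check, the Euler characteristic is 9 − 27 + 18 = 0, which agrees with 1 − 2 + 1 = 0.
(K is a triangulation of the torus T^2.)

H_0 = Z,  H_1 = Z^2,  H_2 = Z.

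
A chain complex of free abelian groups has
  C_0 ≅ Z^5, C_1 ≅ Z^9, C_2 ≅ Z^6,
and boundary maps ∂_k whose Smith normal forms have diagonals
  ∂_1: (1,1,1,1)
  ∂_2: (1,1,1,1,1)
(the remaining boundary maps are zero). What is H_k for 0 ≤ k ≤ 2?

H_0: b_0 = 5 − 0 − 4 = 1; torsion from ∂_1 factors > 1: none. So H_0 = Z.
H_1: b_1 = 9 − 4 − 5 = 0; torsion from ∂_2 factors > 1: none. So H_1 = 0.
H_2: b_2 = 6 − 5 − 0 = 1; torsion from ∂_3 factors > 1: none. So H_2 = Z.

H_0 = Z,  H_1 = 0,  H_2 = Z.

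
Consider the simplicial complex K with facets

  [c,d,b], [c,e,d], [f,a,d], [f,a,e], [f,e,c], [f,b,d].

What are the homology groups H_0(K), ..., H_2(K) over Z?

H_0 = Z,  H_1 = Z,  H_2 = 0.

K has 6 vertices, 12 edges, 6 triangles.
rank ∂_0 = 0, rank ∂_1 = 5 ⇒ b_0 = 6 − 0 − 5 = 1; all invariant factors of ∂_1 are 1 so no torsion. So H_0 = Z.
rank ∂_1 = 5, rank ∂_2 = 6 ⇒ b_1 = 12 − 5 − 6 = 1; all invariant factors of ∂_2 are 1 so no torsion. So H_1 = Z.
rank ∂_2 = 6, rank ∂_3 = 0 ⇒ b_2 = 6 − 6 − 0 = 0. So H_2 = 0.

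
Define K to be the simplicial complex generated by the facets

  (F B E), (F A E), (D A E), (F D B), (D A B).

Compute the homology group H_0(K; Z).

H_0 = Z.

We work with the vertex ordering A < B < D < E < F. The simplices of K, each written with vertices in increasing order, are:

  0-simplices (5): A, B, D, E, F
  1-simplices (10): AB, AD, AE, AF, BD, BE, BF, DE, DF, EF
  2-simplices (5): ABD, ADE, AEF, BDF, BEF

giving chain groups C_0 ≅ Z^5, C_1 ≅ Z^10, C_2 ≅ Z^5.

∂_1: C_1 → C_0 maps an edge to its endpoints' difference, ∂[p,q] = q − p.
The resulting 5×10 matrix has rank 4, and its Smith normal form has invariant factors (1,1,1,1).

Boundary ∂_2: C_2 → C_1 acts by ∂[p,q,r] = [q,r] − [p,r] + [p,q]. For instance
  ∂BDF = DF − BF + BD,
  ∂ABD = BD − AD + AB.
As a 10×5 matrix over Z this has rank 5, with invariant factors (1,1,1,1,1).

Now H_k = ker ∂_k / im ∂_{k+1}, so:

  H_0: rank C_0 − rank ∂_1 = 5 − 4 = 1, and the invariant factors of ∂_1 are all 1, so H_0 ≅ Z.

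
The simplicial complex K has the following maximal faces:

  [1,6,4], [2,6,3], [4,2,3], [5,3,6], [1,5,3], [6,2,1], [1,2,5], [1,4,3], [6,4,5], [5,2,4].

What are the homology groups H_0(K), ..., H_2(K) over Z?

K has 6 vertices, 15 edges, 10 triangles.
rank ∂_0 = 0, rank ∂_1 = 5 ⇒ b_0 = 6 − 0 − 5 = 1; all invariant factors of ∂_1 are 1 so no torsion. So H_0 ≅ Z.
rank ∂_1 = 5, rank ∂_2 = 10 ⇒ b_1 = 15 − 5 − 10 = 0; ∂_2 has invariant factor(s) [2] giving torsion. So H_1 ≅ Z_2.
rank ∂_2 = 10, rank ∂_3 = 0 ⇒ b_2 = 10 − 10 − 0 = 0. So H_2 ≅ 0.

H_0 = Z,  H_1 = Z_2,  H_2 = 0.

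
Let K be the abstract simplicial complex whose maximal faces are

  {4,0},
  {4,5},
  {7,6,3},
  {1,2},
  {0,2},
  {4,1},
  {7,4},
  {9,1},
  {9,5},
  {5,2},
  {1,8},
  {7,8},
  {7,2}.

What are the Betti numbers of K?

b_0 = 1, b_1 = 5, b_2 = 0.

Order the vertices as 0 < 1 < 2 < 3 < 4 < 5 < 6 < 7 < 8 < 9. Listing each simplex with vertices in this order, K has dimension 2 with simplices:

  0-simplices (10): [0], [1], [2], [3], [4], [5], [6], [7], [8], [9]
  1-simplices (15): [0,2], [0,4], [1,2], [1,4], [1,8], [1,9], [2,5], [2,7], [3,6], [3,7], [4,5], [4,7], [5,9], [6,7], [7,8]
  2-simplices (1): [3,6,7]

so the chain groups are C_0 ≅ Z^10, C_1 ≅ Z^15, C_2 ≅ Z^1.

Boundary ∂_1: C_1 → C_0 is given by ∂[p,q] = [q] − [p].
The resulting 10×15 matrix has rank 9, and its Smith normal form has invariant factors (1,1,1,1,1,1,1,1,1).

The boundary map ∂_2: C_2 → C_1 acts by ∂[p,q,r] = [q,r] − [p,r] + [p,q]. For instance
  ∂[3,6,7] = [6,7] − [3,7] + [3,6].
This gives a 15×1 integer matrix of rank 1; reducing to Smith normal form yields diagonal entries (1).

Now H_k = ker ∂_k / im ∂_{k+1}, so:

  H_0: rank C_0 − rank ∂_1 = 10 − 9 = 1, and the invariant factors of ∂_1 are all 1, so H_0 ≅ Z.
  H_1: rank ker ∂_1 − rank ∂_2 = (15 − 9) − 1 = 5, and the invariant factors of ∂_2 are all 1, so H_1 ≅ Z^5.
  H_2: rank ker ∂_2 − rank ∂_3 = (1 − 1) − 0 = 0, and there is no ∂_3, so H_2 ≅ 0.

Hence the Betti numbers are b_0 = 1, b_1 = 5, b_2 = 0.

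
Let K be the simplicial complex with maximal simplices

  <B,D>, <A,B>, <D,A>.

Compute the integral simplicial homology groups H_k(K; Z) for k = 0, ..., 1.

H_0 ≅ Z,  H_1 ≅ Z.

Fix the vertex order A < B < D and write every simplex with vertices in increasing order. Then dim K = 1 and the simplices of K are:

  0-simplices (3): A, B, D
  1-simplices (3): AB, AD, BD

so the chain groups are C_0 ≅ Z^3, C_1 ≅ Z^3.

The boundary map ∂_1: C_1 → C_0 is given by ∂[p,q] = [q] − [p].
The resulting 3×3 matrix has rank 2, and its Smith normal form has invariant factors (1,1).

Computing H_k = (kernel of ∂_k) / (image of ∂_{k+1}):

  H_0: rank C_0 − rank ∂_1 = 3 − 2 = 1, and the invariant factors of ∂_1 are all 1, so H_0 = Z.
  H_1: rank ker ∂_1 − rank ∂_2 = (3 − 2) − 0 = 1, and there is no ∂_2, so H_1 = Z.

(K is a triangulation of the circle S^1.)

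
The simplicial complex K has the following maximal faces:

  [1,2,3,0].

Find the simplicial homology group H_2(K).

Take the total order 0 < 1 < 2 < 3 on the vertex set. Then K (dimension 3) consists of the simplices:

  0-simplices (4): [0], [1], [2], [3]
  1-simplices (6): [0,1], [0,2], [0,3], [1,2], [1,3], [2,3]
  2-simplices (4): [0,1,2], [0,1,3], [0,2,3], [1,2,3]
  3-simplices (1): [0,1,2,3]

Hence C_0 ≅ Z^4, C_1 ≅ Z^6, C_2 ≅ Z^4, C_3 ≅ Z^1.

Boundary ∂_1: C_1 → C_0 maps an edge to its endpoints' difference, ∂[p,q] = q − p.
The 4×6 boundary matrix has rank 3 and Smith normal form diag(1,1,1).

∂_2: C_2 → C_1 acts by ∂[p,q,r] = [q,r] − [p,r] + [p,q]. For instance
  ∂[0,1,3] = [1,3] − [0,3] + [0,1],
  ∂[0,2,3] = [2,3] − [0,3] + [0,2].
The resulting 6×4 matrix has rank 3, and its Smith normal form has invariant factors (1,1,1).

The boundary map ∂_3: C_3 → C_2 sends each 3-simplex σ to the alternating sum Σ_i (−1)^i (σ with its i-th vertex removed). For instance
  ∂[0,1,2,3] = [1,2,3] − [0,2,3] + [0,1,3] − [0,1,2].
This gives a 4×1 integer matrix of rank 1; reducing to Smith normal form yields diagonal entries (1).

Reading off H_k = ker ∂_k / im ∂_{k+1}:

  H_2: rank ker ∂_2 − rank ∂_3 = (4 − 3) − 1 = 0, and the invariant factors of ∂_3 are all 1, so H_2 ≅ 0.

(K is a triangulation of the 3-simplex.)

H_2 = 0.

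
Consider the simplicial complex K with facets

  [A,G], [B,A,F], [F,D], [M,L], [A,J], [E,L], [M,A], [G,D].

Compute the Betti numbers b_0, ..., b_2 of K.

b_0 = 1, b_1 = 1, b_2 = 0.

Order the vertices as A < B < D < E < F < G < J < L < M. Listing each simplex with vertices in this order, K has dimension 2 with simplices:

  0-simplices (9): A, B, D, E, F, G, J, L, M
  1-simplices (10): AB, AF, AG, AJ, AM, BF, DF, DG, EL, LM
  2-simplices (1): ABF

giving chain groups C_0 ≅ Z^9, C_1 ≅ Z^10, C_2 ≅ Z^1.

∂_1: C_1 → C_0 sends each edge [p,q] (with p < q) to q − p. For instance
  ∂AG = G − A.
The 9×10 boundary matrix has rank 8 and Smith normal form diag(1,1,1,1,1,1,1,1).

∂_2: C_2 → C_1 sends each 2-simplex [p,q,r] to [q,r] − [p,r] + [p,q]. For instance
  ∂ABF = BF − AF + AB.
This gives a 10×1 integer matrix of rank 1; reducing to Smith normal form yields diagonal entries (1).

From H_k ≅ ker(∂_k) / im(∂_{k+1}) we obtain:

  H_0: rank C_0 − rank ∂_1 = 9 − 8 = 1, and the invariant factors of ∂_1 are all 1, so H_0 = Z.
  H_1: rank ker ∂_1 − rank ∂_2 = (10 − 8) − 1 = 1, and the invariant factors of ∂_2 are all 1, so H_1 = Z.
  H_2: rank ker ∂_2 − rank ∂_3 = (1 − 1) − 0 = 0, and there is no ∂_3, so H_2 = 0.

Hence the Betti numbers are b_0 = 1, b_1 = 1, b_2 = 0.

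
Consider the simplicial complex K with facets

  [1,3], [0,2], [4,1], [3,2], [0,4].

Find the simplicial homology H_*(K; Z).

H_0 ≅ Z,  H_1 ≅ Z.

We work with the vertex ordering 0 < 1 < 2 < 3 < 4. The simplices of K, each written with vertices in increasing order, are:

  0-simplices (5): [0], [1], [2], [3], [4]
  1-simplices (5): [0,2], [0,4], [1,3], [1,4], [2,3]

Hence C_0 ≅ Z^5, C_1 ≅ Z^5.

Boundary ∂_1: C_1 → C_0 sends each edge [p,q] (with p < q) to q − p. For instance
  ∂[0,2] = [2] − [0].
The resulting 5×5 matrix has rank 4, and its Smith normal form has invariant factors (1,1,1,1).

Computing H_k = (kernel of ∂_k) / (image of ∂_{k+1}):

  H_0: rank C_0 − rank ∂_1 = 5 − 4 = 1, and the invariant factors of ∂_1 are all 1, so H_0 = Z.
  H_1: rank ker ∂_1 − rank ∂_2 = (5 − 4) − 0 = 1, and there is no ∂_2, so H_1 = Z.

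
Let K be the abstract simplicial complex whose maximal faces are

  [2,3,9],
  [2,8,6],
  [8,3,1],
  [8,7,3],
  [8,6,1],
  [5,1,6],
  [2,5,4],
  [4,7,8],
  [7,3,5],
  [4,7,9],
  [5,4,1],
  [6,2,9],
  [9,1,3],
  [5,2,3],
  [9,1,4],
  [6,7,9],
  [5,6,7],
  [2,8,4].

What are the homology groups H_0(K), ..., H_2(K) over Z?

H_0 = Z,  H_1 = Z^2,  H_2 = Z.

Order the vertices as 1 < 2 < 3 < 4 < 5 < 6 < 7 < 8 < 9. Listing each simplex with vertices in this order, K has dimension 2 with simplices:

  0-simplices (9): [1], [2], [3], [4], [5], [6], [7], [8], [9]
  1-simplices (27): (27 of them)
  2-simplices (18): [1,3,8], [1,3,9], [1,4,5], [1,4,9], [1,5,6], [1,6,8], [2,3,5], [2,3,9], [2,4,5], [2,4,8], [2,6,8], [2,6,9], [3,5,7], [3,7,8], [4,7,8], [4,7,9], [5,6,7], [6,7,9]

Hence C_0 ≅ Z^9, C_1 ≅ Z^27, C_2 ≅ Z^18.

Boundary ∂_1: C_1 → C_0 sends each edge [p,q] (with p < q) to q − p. For instance
  ∂[4,7] = [7] − [4].
As a 9×27 matrix over Z this has rank 8, with invariant factors (1,1,1,1,1,1,1,1).

∂_2: C_2 → C_1 acts by ∂[p,q,r] = [q,r] − [p,r] + [p,q]. For instance
  ∂[1,4,5] = [4,5] − [1,5] + [1,4],
  ∂[2,6,9] = [6,9] − [2,9] + [2,6].
The resulting 27×18 matrix has rank 17, and its Smith normal form has invariant factors (1,1,1,1,1,1,1,1,1,1,1,1,1,1,1,1,1).

Reading off H_k = ker ∂_k / im ∂_{k+1}:

  H_0: rank C_0 − rank ∂_1 = 9 − 8 = 1, and the invariant factors of ∂_1 are all 1, so H_0 ≅ Z.
  H_1: rank ker ∂_1 − rank ∂_2 = (27 − 8) − 17 = 2, and the invariant factors of ∂_2 are all 1, so H_1 ≅ Z^2.
  H_2: rank ker ∂_2 − rank ∂_3 = (18 − 17) − 0 = 1, and there is no ∂_3, so H_2 ≅ Z.

As a check, the Euler characteristic is 9 − 27 + 18 = 0, which agrees with 1 − 2 + 1 = 0.
(K is a triangulation of the torus T^2.)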